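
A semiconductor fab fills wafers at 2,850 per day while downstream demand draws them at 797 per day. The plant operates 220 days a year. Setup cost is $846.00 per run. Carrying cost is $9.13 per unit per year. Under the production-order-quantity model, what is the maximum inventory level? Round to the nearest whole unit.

I_max ≈ 4,838 wafers

Annual demand D = 797 × 220 = 175,340.
Production build-up factor (1 − d/p) = 1 − 797/2,850 = 0.7204.
Q* = √(2DS / (H(1 − d/p))) = √(2 × 175,340 × 846 / (9.13 × 0.7204)).
= √(296,675,280 / 6.5768) ≈ 6716.349.
Maximum inventory = Q*(1 − d/p) = 6716.349 × 0.7204 ≈ 4838.128.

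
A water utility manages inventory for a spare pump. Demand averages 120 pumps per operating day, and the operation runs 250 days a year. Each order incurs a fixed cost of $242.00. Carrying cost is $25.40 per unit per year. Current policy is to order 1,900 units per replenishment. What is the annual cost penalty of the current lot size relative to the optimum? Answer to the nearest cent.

Extra cost ≈ $8,746.68 per year

Annual demand D = 120 × 250 = 30,000.
EOQ = √(2DS/H) = √(2 × 30,000 × 242 / 25.4) ≈ 756.08.
Cost at Q* = (D/Q*)S + (Q*/2)H = √(2DSH) ≈ $19,204.37.
Cost at Q = 1,900: (30,000/1,900)×242 + (1,900/2)×25.4 = $3,821.05 + $24,130.00 = $27,951.05.
Excess = $27,951.05 − $19,204.37 = $8,746.68.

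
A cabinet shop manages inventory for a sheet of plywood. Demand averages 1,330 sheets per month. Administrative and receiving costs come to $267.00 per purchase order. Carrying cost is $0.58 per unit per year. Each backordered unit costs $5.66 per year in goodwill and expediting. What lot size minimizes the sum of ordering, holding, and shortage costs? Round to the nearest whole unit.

Annual demand D = 1,330 × 12 = 15,960.
With planned backorders, Q* = √(2DS/H) · √((H+B)/B).
√(2DS/H) = √(2 × 15,960 × 267 / 0.58) = 3833.302.
√((H+B)/B) = √((0.58+5.66)/5.66) = 1.0500.
Q* ≈ 4024.919.

Q* ≈ 4,025 sheets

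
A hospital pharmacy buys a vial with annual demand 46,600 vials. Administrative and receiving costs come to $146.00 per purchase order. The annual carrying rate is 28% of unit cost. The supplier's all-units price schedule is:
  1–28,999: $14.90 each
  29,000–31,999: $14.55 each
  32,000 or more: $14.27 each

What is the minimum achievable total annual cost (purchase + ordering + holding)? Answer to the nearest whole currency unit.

Holding cost per unit per year at price C is H = 0.28·C.
For each price level, check whether its EOQ is feasible; otherwise the best quantity at that price is the breakpoint.
EOQ at $14.90 = 1806.0 (feasible in tier 1): TC = 46,600×$14.90 + (46,600/1806.0)×146 + (1806.0/2)×0.28×$14.90 = $701,874.54.
EOQ at $14.55 = 1827.6 < 29000, so use break Q=29000: TC = 46,600×$14.55 + (46,600/29000.0)×146 + (29000.0/2)×0.28×$14.55 = $737,337.61.
EOQ at $14.27 = 1845.4 < 32000, so use break Q=32000: TC = 46,600×$14.27 + (46,600/32000.0)×146 + (32000.0/2)×0.28×$14.27 = $729,124.21.
Lowest total cost among the candidates is at Q = 1806.0.

TC* ≈ $701,875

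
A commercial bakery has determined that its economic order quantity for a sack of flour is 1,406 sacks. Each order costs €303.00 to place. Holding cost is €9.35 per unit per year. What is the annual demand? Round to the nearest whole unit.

D ≈ 30,501 sacks per year

Invert the EOQ relation Q*² = 2DS/H.
From Q* = √(2DS/H): D = Q*²H / (2S) = 1,406² × 9.35 / (2 × 303) = 30500.687.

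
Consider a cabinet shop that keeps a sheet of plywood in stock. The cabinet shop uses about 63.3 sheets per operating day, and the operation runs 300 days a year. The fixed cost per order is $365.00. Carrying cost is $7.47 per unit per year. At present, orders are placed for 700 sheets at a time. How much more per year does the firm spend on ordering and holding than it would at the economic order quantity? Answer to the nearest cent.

Annual demand D = 63.3 × 300 = 18,990.
EOQ = √(2DS/H) = √(2 × 18,990 × 365 / 7.47) ≈ 1362.27.
Cost at Q* = (D/Q*)S + (Q*/2)H = √(2DSH) ≈ $10,176.17.
Cost at Q = 700: (18,990/700)×365 + (700/2)×7.47 = $9,901.93 + $2,614.50 = $12,516.43.
Excess = $12,516.43 − $10,176.17 = $2,340.26.

Extra cost ≈ $2,340.26 per year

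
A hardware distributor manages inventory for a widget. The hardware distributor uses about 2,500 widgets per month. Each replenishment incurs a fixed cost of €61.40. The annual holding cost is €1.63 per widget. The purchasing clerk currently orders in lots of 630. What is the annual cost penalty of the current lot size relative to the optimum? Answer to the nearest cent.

Extra cost ≈ €986.77 per year

Annual demand D = 2,500 × 12 = 30,000.
EOQ = √(2DS/H) = √(2 × 30,000 × 61.4 / 1.63) ≈ 1503.37.
Cost at Q* = (D/Q*)S + (Q*/2)H = √(2DSH) ≈ €2,450.49.
Cost at Q = 630: (30,000/630)×61.4 + (630/2)×1.63 = €2,923.81 + €513.45 = €3,437.26.
Excess = €3,437.26 − €2,450.49 = €986.77.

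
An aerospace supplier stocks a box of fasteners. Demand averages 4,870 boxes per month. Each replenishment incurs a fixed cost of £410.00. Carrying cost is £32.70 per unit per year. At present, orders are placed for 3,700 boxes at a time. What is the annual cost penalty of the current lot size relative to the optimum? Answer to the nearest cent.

Annual demand D = 4,870 × 12 = 58,440.
EOQ = √(2DS/H) = √(2 × 58,440 × 410 / 32.7) ≈ 1210.57.
Cost at Q* = (D/Q*)S + (Q*/2)H = √(2DSH) ≈ £39,585.48.
Cost at Q = 3,700: (58,440/3,700)×410 + (3,700/2)×32.7 = £6,475.78 + £60,495.00 = £66,970.78.
Excess = £66,970.78 − £39,585.48 = £27,385.30.

Extra cost ≈ £27,385.30 per year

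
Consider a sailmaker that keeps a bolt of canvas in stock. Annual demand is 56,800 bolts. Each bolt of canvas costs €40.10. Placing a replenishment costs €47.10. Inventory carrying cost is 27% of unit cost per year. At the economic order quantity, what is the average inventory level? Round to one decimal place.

Holding cost H = 0.27 × €40.10 = €10.8270 per unit per year.
Q* = √(2DS/H) = √(2 × 56,800 × 47.1 / 10.827) ≈ 702.98.
Average inventory = Q*/2 ≈ 702.98 / 2 = 351.492.

Average inventory ≈ 351.5 bolts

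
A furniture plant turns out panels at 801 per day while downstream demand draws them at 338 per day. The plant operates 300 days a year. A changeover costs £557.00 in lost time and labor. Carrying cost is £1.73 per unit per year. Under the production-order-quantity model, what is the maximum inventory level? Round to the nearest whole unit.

Annual demand D = 338 × 300 = 101,400.
Production build-up factor (1 − d/p) = 1 − 338/801 = 0.5780.
Q* = √(2DS / (H(1 − d/p))) = √(2 × 101,400 × 557 / (1.73 × 0.5780)).
= √(112,959,600 / 1) ≈ 10628.312.
Maximum inventory = Q*(1 − d/p) = 10628.312 × 0.5780 ≈ 6143.456.

I_max ≈ 6,143 panels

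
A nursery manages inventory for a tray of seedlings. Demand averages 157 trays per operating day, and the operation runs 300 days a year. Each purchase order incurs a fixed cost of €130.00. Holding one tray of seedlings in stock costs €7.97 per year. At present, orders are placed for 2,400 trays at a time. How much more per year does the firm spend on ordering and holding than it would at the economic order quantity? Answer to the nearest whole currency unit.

Annual demand D = 157 × 300 = 47,100.
EOQ = √(2DS/H) = √(2 × 47,100 × 130 / 7.97) ≈ 1239.56.
Cost at Q* = (D/Q*)S + (Q*/2)H = √(2DSH) ≈ €9,879.30.
Cost at Q = 2,400: (47,100/2,400)×130 + (2,400/2)×7.97 = €2,551.25 + €9,564.00 = €12,115.25.
Excess = €12,115.25 − €9,879.30 = €2,235.95.

Extra cost ≈ €2,236 per year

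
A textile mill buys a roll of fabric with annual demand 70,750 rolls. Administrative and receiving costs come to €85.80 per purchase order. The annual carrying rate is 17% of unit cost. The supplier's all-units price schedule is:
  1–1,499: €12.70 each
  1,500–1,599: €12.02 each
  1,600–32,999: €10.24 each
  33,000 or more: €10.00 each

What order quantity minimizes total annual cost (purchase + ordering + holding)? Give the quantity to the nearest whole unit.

Holding cost per unit per year at price C is H = 0.17·C.
Candidates are each tier's EOQ (if it falls in that tier) and each price-break quantity.
Tier 1 (€12.70): EOQ = 2371.3 exceeds tier's upper bound 1499, so this tier is dominated.
Tier 2 (€12.02): EOQ = 2437.5 exceeds tier's upper bound 1599, so this tier is dominated.
EOQ at €10.24 = 2640.9 (feasible in tier 3): TC = 70,750×€10.24 + (70,750/2640.9)×85.8 + (2640.9/2)×0.17×€10.24 = €729,077.23.
EOQ at €10.00 = 2672.4 < 33000, so use break Q=33000: TC = 70,750×€10.00 + (70,750/33000.0)×85.8 + (33000.0/2)×0.17×€10.00 = €735,733.95.
Lowest total cost is €729,077.23 at Q = 2640.9.

Q* ≈ 2,641 rolls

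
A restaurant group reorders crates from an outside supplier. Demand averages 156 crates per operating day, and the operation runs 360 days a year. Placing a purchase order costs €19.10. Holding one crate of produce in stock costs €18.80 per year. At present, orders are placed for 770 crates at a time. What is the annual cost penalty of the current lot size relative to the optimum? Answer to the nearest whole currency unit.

Annual demand D = 156 × 360 = 56,160.
EOQ = √(2DS/H) = √(2 × 56,160 × 19.1 / 18.8) ≈ 337.81.
Cost at Q* = (D/Q*)S + (Q*/2)H = √(2DSH) ≈ €6,350.74.
Cost at Q = 770: (56,160/770)×19.1 + (770/2)×18.8 = €1,393.06 + €7,238.00 = €8,631.06.
Excess = €8,631.06 − €6,350.74 = €2,280.32.

Extra cost ≈ €2,280 per year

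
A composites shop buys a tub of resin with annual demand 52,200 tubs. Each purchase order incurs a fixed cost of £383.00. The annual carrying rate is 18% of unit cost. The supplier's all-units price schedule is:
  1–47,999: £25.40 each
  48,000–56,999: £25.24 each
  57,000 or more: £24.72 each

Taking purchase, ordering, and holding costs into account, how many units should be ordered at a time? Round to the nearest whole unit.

Holding cost per unit per year at price C is H = 0.18·C.
Candidates are each tier's EOQ (if it falls in that tier) and each price-break quantity.
EOQ at £25.40 = 2957.3 (feasible in tier 1): TC = 52,200×£25.40 + (52,200/2957.3)×383 + (2957.3/2)×0.18×£25.40 = £1,339,400.81.
EOQ at £25.24 = 2966.7 < 48000, so use break Q=48000: TC = 52,200×£25.24 + (52,200/48000.0)×383 + (48000.0/2)×0.18×£25.24 = £1,426,981.31.
EOQ at £24.72 = 2997.7 < 57000, so use break Q=57000: TC = 52,200×£24.72 + (52,200/57000.0)×383 + (57000.0/2)×0.18×£24.72 = £1,417,548.35.
Lowest total cost is £1,339,400.81 at Q = 2957.3.

Q* ≈ 2,957 tubs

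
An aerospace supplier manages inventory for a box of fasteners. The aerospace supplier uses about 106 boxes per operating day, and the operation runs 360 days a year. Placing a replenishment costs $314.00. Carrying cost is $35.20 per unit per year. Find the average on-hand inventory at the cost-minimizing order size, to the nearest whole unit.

Annual demand D = 106 × 360 = 38,160.
Q* = √(2DS/H) = √(2 × 38,160 × 314 / 35.2) ≈ 825.11.
Average inventory = Q*/2 ≈ 825.11 / 2 = 412.556.

Average inventory ≈ 413 boxes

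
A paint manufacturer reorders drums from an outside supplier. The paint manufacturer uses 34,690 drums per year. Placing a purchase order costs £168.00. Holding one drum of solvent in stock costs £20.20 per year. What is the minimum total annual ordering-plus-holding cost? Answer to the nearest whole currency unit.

TC* ≈ £15,344

EOQ = √(2DS/H) = √(2 × 34,690 × 168 / 20.2) ≈ 759.62.
At the optimum the two cost components are equal, so total cost = 2·(Q*/2)H = Q*·H.
Minimum total = √(2DSH) = √(2 × 34,690 × 168 × 20.2) ≈ 15344.314.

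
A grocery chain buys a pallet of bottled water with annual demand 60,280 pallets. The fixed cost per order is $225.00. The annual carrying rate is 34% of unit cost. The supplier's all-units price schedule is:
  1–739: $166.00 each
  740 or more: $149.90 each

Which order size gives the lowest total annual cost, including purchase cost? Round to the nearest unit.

Holding cost per unit per year at price C is H = 0.34·C.
Candidates are each tier's EOQ (if it falls in that tier) and each price-break quantity.
EOQ at $166.00 = 693.3 (feasible in tier 1): TC = 60,280×$166.00 + (60,280/693.3)×225 + (693.3/2)×0.34×$166.00 = $10,045,607.89.
EOQ at $149.90 = 729.5 < 740, so use break Q=740: TC = 60,280×$149.90 + (60,280/740.0)×225 + (740.0/2)×0.34×$149.90 = $9,073,157.80.
Lowest total cost is $9,073,157.80 at Q = 740.0.

Q* ≈ 740 pallets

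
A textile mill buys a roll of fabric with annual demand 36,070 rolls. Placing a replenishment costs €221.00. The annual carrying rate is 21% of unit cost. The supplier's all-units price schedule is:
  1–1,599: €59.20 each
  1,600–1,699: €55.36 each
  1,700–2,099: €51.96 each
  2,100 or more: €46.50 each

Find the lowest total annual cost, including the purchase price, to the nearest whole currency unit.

TC* ≈ €1,691,304

Holding cost per unit per year at price C is H = 0.21·C.
For each price level, check whether its EOQ is feasible; otherwise the best quantity at that price is the breakpoint.
EOQ at €59.20 = 1132.4 (feasible in tier 1): TC = 36,070×€59.20 + (36,070/1132.4)×221 + (1132.4/2)×0.21×€59.20 = €2,149,422.45.
EOQ at €55.36 = 1171.1 < 1600, so use break Q=1600: TC = 36,070×€55.36 + (36,070/1600.0)×221 + (1600.0/2)×0.21×€55.36 = €2,011,117.85.
EOQ at €51.96 = 1208.8 < 1700, so use break Q=1700: TC = 36,070×€51.96 + (36,070/1700.0)×221 + (1700.0/2)×0.21×€51.96 = €1,888,161.16.
EOQ at €46.50 = 1277.8 < 2100, so use break Q=2100: TC = 36,070×€46.50 + (36,070/2100.0)×221 + (2100.0/2)×0.21×€46.50 = €1,691,304.19.
Lowest total cost among the candidates is at Q = 2100.0.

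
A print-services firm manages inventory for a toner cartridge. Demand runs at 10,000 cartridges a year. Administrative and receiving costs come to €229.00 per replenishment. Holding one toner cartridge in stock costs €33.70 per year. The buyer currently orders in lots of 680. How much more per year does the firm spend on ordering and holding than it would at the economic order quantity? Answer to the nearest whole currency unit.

EOQ = √(2DS/H) = √(2 × 10,000 × 229 / 33.7) ≈ 368.65.
Cost at Q* = (D/Q*)S + (Q*/2)H = √(2DSH) ≈ €12,423.61.
Cost at Q = 680: (10,000/680)×229 + (680/2)×33.7 = €3,367.65 + €11,458.00 = €14,825.65.
Excess = €14,825.65 − €12,423.61 = €2,402.04.

Extra cost ≈ €2,402 per year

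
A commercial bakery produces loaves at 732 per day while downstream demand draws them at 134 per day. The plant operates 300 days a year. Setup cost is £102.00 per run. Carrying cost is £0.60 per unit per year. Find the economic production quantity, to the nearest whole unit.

Q* ≈ 4,090 loaves

Annual demand D = 134 × 300 = 40,200.
Production build-up factor (1 − d/p) = 1 − 134/732 = 0.8169.
Q* = √(2DS / (H(1 − d/p))) = √(2 × 40,200 × 102 / (0.6 × 0.8169)).
= √(8,200,800 / 0.4902) ≈ 4090.321.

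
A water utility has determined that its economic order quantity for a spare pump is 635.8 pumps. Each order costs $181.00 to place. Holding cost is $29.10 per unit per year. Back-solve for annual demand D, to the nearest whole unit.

The basic EOQ model gives Q* = √(2DS/H); rearrange for the unknown.
From Q* = √(2DS/H): D = Q*²H / (2S) = 635.8² × 29.1 / (2 × 181) = 32495.668.

D ≈ 32,496 pumps per year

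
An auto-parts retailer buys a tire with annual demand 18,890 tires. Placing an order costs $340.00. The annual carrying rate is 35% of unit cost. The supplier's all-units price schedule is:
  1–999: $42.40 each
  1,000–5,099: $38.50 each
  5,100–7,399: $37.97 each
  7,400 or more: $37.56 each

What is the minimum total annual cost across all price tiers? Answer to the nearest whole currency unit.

TC* ≈ $740,425

Holding cost per unit per year at price C is H = 0.35·C.
Evaluate total cost at each tier's feasible EOQ or, if the EOQ is below the tier, at the tier's minimum quantity.
EOQ at $42.40 = 930.4 (feasible in tier 1): TC = 18,890×$42.40 + (18,890/930.4)×340 + (930.4/2)×0.35×$42.40 = $814,742.62.
EOQ at $38.50 = 976.4 < 1000, so use break Q=1000: TC = 18,890×$38.50 + (18,890/1000.0)×340 + (1000.0/2)×0.35×$38.50 = $740,425.10.
EOQ at $37.97 = 983.1 < 5100, so use break Q=5100: TC = 18,890×$37.97 + (18,890/5100.0)×340 + (5100.0/2)×0.35×$37.97 = $752,400.86.
EOQ at $37.56 = 988.5 < 7400, so use break Q=7400: TC = 18,890×$37.56 + (18,890/7400.0)×340 + (7400.0/2)×0.35×$37.56 = $759,016.52.
Lowest total cost among the candidates is at Q = 1000.0.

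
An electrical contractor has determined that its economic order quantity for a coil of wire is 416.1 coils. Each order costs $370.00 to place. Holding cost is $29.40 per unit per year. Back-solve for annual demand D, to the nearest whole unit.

Squaring Q* = √(2DS/H) gives Q*² = 2DS/H.
From Q* = √(2DS/H): D = Q*²H / (2S) = 416.1² × 29.4 / (2 × 370) = 6878.774.

D ≈ 6,879 coils per year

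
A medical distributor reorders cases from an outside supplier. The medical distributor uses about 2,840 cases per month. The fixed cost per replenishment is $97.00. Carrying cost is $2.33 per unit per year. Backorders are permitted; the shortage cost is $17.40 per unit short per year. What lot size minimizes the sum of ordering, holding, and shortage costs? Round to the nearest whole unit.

Annual demand D = 2,840 × 12 = 34,080.
With planned backorders, Q* = √(2DS/H) · √((H+B)/B).
√(2DS/H) = √(2 × 34,080 × 97 / 2.33) = 1684.507.
√((H+B)/B) = √((2.33+17.4)/17.4) = 1.0649.
Q* ≈ 1793.749.

Q* ≈ 1,794 cases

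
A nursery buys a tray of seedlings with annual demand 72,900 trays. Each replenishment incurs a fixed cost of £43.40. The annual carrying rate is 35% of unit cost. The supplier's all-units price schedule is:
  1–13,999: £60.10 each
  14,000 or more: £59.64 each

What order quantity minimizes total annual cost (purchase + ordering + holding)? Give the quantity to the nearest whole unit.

Holding cost per unit per year at price C is H = 0.35·C.
Candidates are each tier's EOQ (if it falls in that tier) and each price-break quantity.
EOQ at £60.10 = 548.5 (feasible in tier 1): TC = 72,900×£60.10 + (72,900/548.5)×43.4 + (548.5/2)×0.35×£60.10 = £4,392,827.05.
EOQ at £59.64 = 550.6 < 14000, so use break Q=14000: TC = 72,900×£59.64 + (72,900/14000.0)×43.4 + (14000.0/2)×0.35×£59.64 = £4,494,099.99.
Lowest total cost is £4,392,827.05 at Q = 548.5.

Q* ≈ 548 trays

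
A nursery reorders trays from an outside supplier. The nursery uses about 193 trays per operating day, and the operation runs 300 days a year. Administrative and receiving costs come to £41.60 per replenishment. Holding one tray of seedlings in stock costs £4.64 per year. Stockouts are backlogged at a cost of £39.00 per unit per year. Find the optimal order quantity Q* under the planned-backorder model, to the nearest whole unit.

Q* ≈ 1,078 trays

Annual demand D = 193 × 300 = 57,900.
With planned backorders, Q* = √(2DS/H) · √((H+B)/B).
√(2DS/H) = √(2 × 57,900 × 41.6 / 4.64) = 1018.924.
√((H+B)/B) = √((4.64+39)/39) = 1.0578.
Q* ≈ 1077.834.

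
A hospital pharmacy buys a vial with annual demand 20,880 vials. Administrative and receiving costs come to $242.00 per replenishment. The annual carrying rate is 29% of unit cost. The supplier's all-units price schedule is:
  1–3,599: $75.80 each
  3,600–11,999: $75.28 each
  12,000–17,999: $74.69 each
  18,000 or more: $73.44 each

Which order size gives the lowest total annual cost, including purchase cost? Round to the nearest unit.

Holding cost per unit per year at price C is H = 0.29·C.
Evaluate total cost at each tier's feasible EOQ or, if the EOQ is below the tier, at the tier's minimum quantity.
EOQ at $75.80 = 678.0 (feasible in tier 1): TC = 20,880×$75.80 + (20,880/678.0)×242 + (678.0/2)×0.29×$75.80 = $1,597,608.64.
EOQ at $75.28 = 680.4 < 3600, so use break Q=3600: TC = 20,880×$75.28 + (20,880/3600.0)×242 + (3600.0/2)×0.29×$75.28 = $1,612,546.16.
EOQ at $74.69 = 683.1 < 12000, so use break Q=12000: TC = 20,880×$74.69 + (20,880/12000.0)×242 + (12000.0/2)×0.29×$74.69 = $1,689,908.88.
EOQ at $73.44 = 688.8 < 18000, so use break Q=18000: TC = 20,880×$73.44 + (20,880/18000.0)×242 + (18000.0/2)×0.29×$73.44 = $1,725,386.32.
Lowest total cost is $1,597,608.64 at Q = 678.0.

Q* ≈ 678 vials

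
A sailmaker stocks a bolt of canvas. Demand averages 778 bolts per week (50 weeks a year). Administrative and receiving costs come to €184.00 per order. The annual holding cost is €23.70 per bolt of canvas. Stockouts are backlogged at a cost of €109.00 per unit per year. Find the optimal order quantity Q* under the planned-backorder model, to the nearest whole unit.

Q* ≈ 858 bolts

Annual demand D = 778 × 50 = 38,900.
With planned backorders, Q* = √(2DS/H) · √((H+B)/B).
√(2DS/H) = √(2 × 38,900 × 184 / 23.7) = 777.185.
√((H+B)/B) = √((23.7+109)/109) = 1.1034.
Q* ≈ 857.525.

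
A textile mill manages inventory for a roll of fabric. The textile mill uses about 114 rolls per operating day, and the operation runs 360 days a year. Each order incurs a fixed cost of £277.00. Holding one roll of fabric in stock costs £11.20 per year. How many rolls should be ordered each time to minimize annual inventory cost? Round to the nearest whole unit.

Q* ≈ 1,425 rolls

Annual demand D = 114 × 360 = 41,040.
EOQ = √(2DS / H) = √(2 × 41,040 × 277 / 11.2).
= √(22,736,160 / 11.2) = √2,030,014.2857 ≈ 1424.786.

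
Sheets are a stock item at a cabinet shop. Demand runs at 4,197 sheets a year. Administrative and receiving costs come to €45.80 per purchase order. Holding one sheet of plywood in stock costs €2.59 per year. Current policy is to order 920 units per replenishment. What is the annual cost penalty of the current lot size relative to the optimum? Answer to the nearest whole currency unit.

EOQ = √(2DS/H) = √(2 × 4,197 × 45.8 / 2.59) ≈ 385.27.
Cost at Q* = (D/Q*)S + (Q*/2)H = √(2DSH) ≈ €997.85.
Cost at Q = 920: (4,197/920)×45.8 + (920/2)×2.59 = €208.94 + €1,191.40 = €1,400.34.
Excess = €1,400.34 − €997.85 = €402.48.

Extra cost ≈ €402 per year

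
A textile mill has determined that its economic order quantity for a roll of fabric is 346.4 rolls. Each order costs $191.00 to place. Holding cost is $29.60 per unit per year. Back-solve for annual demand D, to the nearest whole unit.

The basic EOQ model gives Q* = √(2DS/H); rearrange for the unknown.
From Q* = √(2DS/H): D = Q*²H / (2S) = 346.4² × 29.6 / (2 × 191) = 9297.884.

D ≈ 9,298 rolls per year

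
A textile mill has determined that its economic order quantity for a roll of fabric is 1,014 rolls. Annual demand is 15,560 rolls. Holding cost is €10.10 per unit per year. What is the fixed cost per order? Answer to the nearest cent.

S ≈ €333.70

Squaring Q* = √(2DS/H) gives Q*² = 2DS/H.
From Q* = √(2DS/H): S = Q*²H / (2D) = 1,014² × 10.1 / (2 × 15,560) = 333.7011.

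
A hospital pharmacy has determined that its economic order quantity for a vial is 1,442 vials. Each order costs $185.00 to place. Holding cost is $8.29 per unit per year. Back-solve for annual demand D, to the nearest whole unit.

Squaring Q* = √(2DS/H) gives Q*² = 2DS/H.
From Q* = √(2DS/H): D = Q*²H / (2S) = 1,442² × 8.29 / (2 × 185) = 46588.993.

D ≈ 46,589 vials per year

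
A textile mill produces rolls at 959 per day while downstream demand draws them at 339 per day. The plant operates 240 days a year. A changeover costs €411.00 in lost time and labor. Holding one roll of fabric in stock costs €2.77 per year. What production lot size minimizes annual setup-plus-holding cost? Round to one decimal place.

Q* ≈ 6,111.0 rolls

Annual demand D = 339 × 240 = 81,360.
Production build-up factor (1 − d/p) = 1 − 339/959 = 0.6465.
Q* = √(2DS / (H(1 − d/p))) = √(2 × 81,360 × 411 / (2.77 × 0.6465)).
= √(66,877,920 / 1.7908) ≈ 6111.038.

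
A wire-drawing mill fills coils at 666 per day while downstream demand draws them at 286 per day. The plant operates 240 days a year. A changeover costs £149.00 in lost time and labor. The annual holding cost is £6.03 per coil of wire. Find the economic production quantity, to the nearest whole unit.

Q* ≈ 2,438 coils

Annual demand D = 286 × 240 = 68,640.
Production build-up factor (1 − d/p) = 1 − 286/666 = 0.5706.
Q* = √(2DS / (H(1 − d/p))) = √(2 × 68,640 × 149 / (6.03 × 0.5706)).
= √(20,454,720 / 3.4405) ≈ 2438.279.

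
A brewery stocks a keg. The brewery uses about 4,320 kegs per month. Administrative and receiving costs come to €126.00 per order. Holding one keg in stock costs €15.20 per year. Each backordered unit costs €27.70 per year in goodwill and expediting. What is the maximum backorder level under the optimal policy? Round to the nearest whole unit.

Annual demand D = 4,320 × 12 = 51,840.
With planned backorders, Q* = √(2DS/H) · √((H+B)/B).
√(2DS/H) = √(2 × 51,840 × 126 / 15.2) = 927.067.
√((H+B)/B) = √((15.2+27.7)/27.7) = 1.2445.
Q* ≈ 1153.718.
S* = Q* · H/(H+B) = 1153.718 × 15.2/42.9 ≈ 408.777.

S* ≈ 409 kegs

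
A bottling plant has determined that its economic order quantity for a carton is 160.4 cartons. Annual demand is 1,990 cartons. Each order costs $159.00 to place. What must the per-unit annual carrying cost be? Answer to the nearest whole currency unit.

H ≈ $25

The basic EOQ model gives Q* = √(2DS/H); rearrange for the unknown.
From Q* = √(2DS/H): H = 2DS / Q*² = 2 × 1,990 × 159 / 160.4² = 24.5964.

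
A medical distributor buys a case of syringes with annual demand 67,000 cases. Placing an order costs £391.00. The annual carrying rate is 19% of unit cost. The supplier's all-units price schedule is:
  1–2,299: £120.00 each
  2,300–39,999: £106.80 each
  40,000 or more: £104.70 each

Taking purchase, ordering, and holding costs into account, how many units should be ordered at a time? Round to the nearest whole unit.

Q* ≈ 2,300 cases

Holding cost per unit per year at price C is H = 0.19·C.
Evaluate total cost at each tier's feasible EOQ or, if the EOQ is below the tier, at the tier's minimum quantity.
EOQ at £120.00 = 1515.9 (feasible in tier 1): TC = 67,000×£120.00 + (67,000/1515.9)×391 + (1515.9/2)×0.19×£120.00 = £8,074,562.74.
EOQ at £106.80 = 1606.9 < 2300, so use break Q=2300: TC = 67,000×£106.80 + (67,000/2300.0)×391 + (2300.0/2)×0.19×£106.80 = £7,190,325.80.
EOQ at £104.70 = 1622.9 < 40000, so use break Q=40000: TC = 67,000×£104.70 + (67,000/40000.0)×391 + (40000.0/2)×0.19×£104.70 = £7,413,414.92.
Lowest total cost is £7,190,325.80 at Q = 2300.0.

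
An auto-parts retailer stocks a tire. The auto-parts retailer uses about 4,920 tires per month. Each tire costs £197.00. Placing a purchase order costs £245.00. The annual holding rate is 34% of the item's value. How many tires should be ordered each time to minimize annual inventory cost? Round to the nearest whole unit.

Q* ≈ 657 tires

Annual demand D = 4,920 × 12 = 59,040.
Holding cost H = 0.34 × £197.00 = £66.9800 per unit per year.
EOQ = √(2DS / H) = √(2 × 59,040 × 245 / 66.98).
= √(28,929,600 / 66.98) = √431,914.0042 ≈ 657.202.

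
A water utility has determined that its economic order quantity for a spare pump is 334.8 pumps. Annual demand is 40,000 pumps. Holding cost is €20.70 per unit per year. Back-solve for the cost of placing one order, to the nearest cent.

Invert the EOQ relation Q*² = 2DS/H.
From Q* = √(2DS/H): S = Q*²H / (2D) = 334.8² × 20.7 / (2 × 40,000) = 29.0036.

S ≈ €29.00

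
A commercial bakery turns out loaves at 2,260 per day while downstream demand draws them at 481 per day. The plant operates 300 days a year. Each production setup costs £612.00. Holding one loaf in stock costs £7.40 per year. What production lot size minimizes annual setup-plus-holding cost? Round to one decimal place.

Annual demand D = 481 × 300 = 144,300.
Production build-up factor (1 − d/p) = 1 − 481/2,260 = 0.7872.
Q* = √(2DS / (H(1 − d/p))) = √(2 × 144,300 × 612 / (7.4 × 0.7872)).
= √(176,623,200 / 5.825) ≈ 5506.482.

Q* ≈ 5,506.5 loaves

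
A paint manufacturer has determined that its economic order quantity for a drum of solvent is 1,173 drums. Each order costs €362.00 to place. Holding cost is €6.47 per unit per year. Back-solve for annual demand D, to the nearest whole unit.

D ≈ 12,296 drums per year

Invert the EOQ relation Q*² = 2DS/H.
From Q* = √(2DS/H): D = Q*²H / (2S) = 1,173² × 6.47 / (2 × 362) = 12295.940.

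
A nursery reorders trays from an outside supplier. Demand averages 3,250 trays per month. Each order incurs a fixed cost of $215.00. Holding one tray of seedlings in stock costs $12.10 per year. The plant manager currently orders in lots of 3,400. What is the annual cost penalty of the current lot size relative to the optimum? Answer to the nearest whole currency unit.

Annual demand D = 3,250 × 12 = 39,000.
EOQ = √(2DS/H) = √(2 × 39,000 × 215 / 12.1) ≈ 1177.26.
Cost at Q* = (D/Q*)S + (Q*/2)H = √(2DSH) ≈ $14,244.89.
Cost at Q = 3,400: (39,000/3,400)×215 + (3,400/2)×12.1 = $2,466.18 + $20,570.00 = $23,036.18.
Excess = $23,036.18 − $14,244.89 = $8,791.28.

Extra cost ≈ $8,791 per year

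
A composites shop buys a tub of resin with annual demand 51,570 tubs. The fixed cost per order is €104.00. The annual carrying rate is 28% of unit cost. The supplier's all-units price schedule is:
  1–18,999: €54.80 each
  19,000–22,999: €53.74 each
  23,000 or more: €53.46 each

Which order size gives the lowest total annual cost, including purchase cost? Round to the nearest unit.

Q* ≈ 836 tubs

Holding cost per unit per year at price C is H = 0.28·C.
Candidates are each tier's EOQ (if it falls in that tier) and each price-break quantity.
EOQ at €54.80 = 836.1 (feasible in tier 1): TC = 51,570×€54.80 + (51,570/836.1)×104 + (836.1/2)×0.28×€54.80 = €2,838,865.20.
EOQ at €53.74 = 844.3 < 19000, so use break Q=19000: TC = 51,570×€53.74 + (51,570/19000.0)×104 + (19000.0/2)×0.28×€53.74 = €2,914,602.48.
EOQ at €53.46 = 846.5 < 23000, so use break Q=23000: TC = 51,570×€53.46 + (51,570/23000.0)×104 + (23000.0/2)×0.28×€53.46 = €2,929,306.59.
Lowest total cost is €2,838,865.20 at Q = 836.1.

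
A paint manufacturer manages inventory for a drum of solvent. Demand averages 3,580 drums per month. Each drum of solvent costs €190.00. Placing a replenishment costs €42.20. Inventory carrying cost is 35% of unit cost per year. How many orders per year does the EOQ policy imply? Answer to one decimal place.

N ≈ 184.0 orders per year

Annual demand D = 3,580 × 12 = 42,960.
Holding cost H = 0.35 × €190.00 = €66.5000 per unit per year.
Q* = √(2DS/H) = √(2 × 42,960 × 42.2 / 66.5) ≈ 233.50.
Orders per year = D / Q* = 42,960 / 233.50 ≈ 183.980.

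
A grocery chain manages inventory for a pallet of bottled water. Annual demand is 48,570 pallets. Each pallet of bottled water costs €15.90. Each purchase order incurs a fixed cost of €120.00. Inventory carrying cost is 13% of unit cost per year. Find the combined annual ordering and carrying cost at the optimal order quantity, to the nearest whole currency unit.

TC* ≈ €4,909

Holding cost H = 0.13 × €15.90 = €2.0670 per unit per year.
EOQ = √(2DS/H) = √(2 × 48,570 × 120 / 2.067) ≈ 2374.76.
At Q*, ordering cost (D/Q*)S equals holding cost (Q*/2)H, each = √(DSH/2).
Minimum total = √(2DSH) = √(2 × 48,570 × 120 × 2.067) ≈ 4908.626.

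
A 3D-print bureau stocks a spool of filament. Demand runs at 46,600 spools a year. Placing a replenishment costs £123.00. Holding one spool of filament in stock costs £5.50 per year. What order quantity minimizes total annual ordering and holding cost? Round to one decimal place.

EOQ = √(2DS / H) = √(2 × 46,600 × 123 / 5.5).
= √(11,463,600 / 5.5) = √2,084,290.9091 ≈ 1443.707.

Q* ≈ 1,443.7 spools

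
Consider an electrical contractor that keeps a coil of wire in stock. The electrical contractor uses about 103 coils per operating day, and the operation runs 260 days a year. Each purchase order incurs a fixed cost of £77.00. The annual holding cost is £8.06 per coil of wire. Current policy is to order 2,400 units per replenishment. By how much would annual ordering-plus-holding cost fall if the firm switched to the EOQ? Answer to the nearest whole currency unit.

Extra cost ≈ £4,766 per year

Annual demand D = 103 × 260 = 26,780.
EOQ = √(2DS/H) = √(2 × 26,780 × 77 / 8.06) ≈ 715.32.
Cost at Q* = (D/Q*)S + (Q*/2)H = √(2DSH) ≈ £5,765.45.
Cost at Q = 2,400: (26,780/2,400)×77 + (2,400/2)×8.06 = £859.19 + £9,672.00 = £10,531.19.
Excess = £10,531.19 − £5,765.45 = £4,765.74.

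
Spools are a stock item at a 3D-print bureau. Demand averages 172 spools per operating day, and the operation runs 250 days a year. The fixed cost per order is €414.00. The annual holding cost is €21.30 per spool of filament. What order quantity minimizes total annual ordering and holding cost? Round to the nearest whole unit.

Q* ≈ 1,293 spools

Annual demand D = 172 × 250 = 43,000.
EOQ = √(2DS / H) = √(2 × 43,000 × 414 / 21.3).
= √(35,604,000 / 21.3) = √1,671,549.2958 ≈ 1292.884.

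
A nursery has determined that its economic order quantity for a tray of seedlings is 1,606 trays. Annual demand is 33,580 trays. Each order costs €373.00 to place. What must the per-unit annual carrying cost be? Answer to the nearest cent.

H ≈ €9.71

The basic EOQ model gives Q* = √(2DS/H); rearrange for the unknown.
From Q* = √(2DS/H): H = 2DS / Q*² = 2 × 33,580 × 373 / 1,606² = 9.7124.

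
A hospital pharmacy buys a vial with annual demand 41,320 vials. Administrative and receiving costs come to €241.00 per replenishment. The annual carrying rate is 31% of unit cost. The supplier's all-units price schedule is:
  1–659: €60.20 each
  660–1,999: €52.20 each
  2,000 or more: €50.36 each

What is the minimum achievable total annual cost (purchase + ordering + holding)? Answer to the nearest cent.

TC* ≈ €2,101,465.86

Holding cost per unit per year at price C is H = 0.31·C.
Candidates are each tier's EOQ (if it falls in that tier) and each price-break quantity.
Tier 1 (€60.20): EOQ = 1033.1 exceeds tier's upper bound 659, so this tier is dominated.
EOQ at €52.20 = 1109.4 (feasible in tier 2): TC = 41,320×€52.20 + (41,320/1109.4)×241 + (1109.4/2)×0.31×€52.20 = €2,174,856.29.
EOQ at €50.36 = 1129.5 < 2000, so use break Q=2000: TC = 41,320×€50.36 + (41,320/2000.0)×241 + (2000.0/2)×0.31×€50.36 = €2,101,465.86.
Lowest total cost among the candidates is at Q = 2000.0.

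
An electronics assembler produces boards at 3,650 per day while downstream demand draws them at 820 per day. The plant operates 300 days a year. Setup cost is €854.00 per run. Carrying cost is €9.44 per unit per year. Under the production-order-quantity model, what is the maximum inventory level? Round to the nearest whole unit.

I_max ≈ 5,875 boards

Annual demand D = 820 × 300 = 246,000.
Production build-up factor (1 − d/p) = 1 − 820/3,650 = 0.7753.
Q* = √(2DS / (H(1 − d/p))) = √(2 × 246,000 × 854 / (9.44 × 0.7753)).
= √(420,168,000 / 7.3192) ≈ 7576.676.
Maximum inventory = Q*(1 − d/p) = 7576.676 × 0.7753 ≈ 5874.518.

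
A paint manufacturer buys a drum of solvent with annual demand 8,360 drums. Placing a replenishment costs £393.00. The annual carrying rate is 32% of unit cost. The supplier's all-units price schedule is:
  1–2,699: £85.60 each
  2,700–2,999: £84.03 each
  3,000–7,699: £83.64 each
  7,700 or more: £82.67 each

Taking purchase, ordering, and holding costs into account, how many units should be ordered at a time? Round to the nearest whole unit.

Holding cost per unit per year at price C is H = 0.32·C.
For each price level, check whether its EOQ is feasible; otherwise the best quantity at that price is the breakpoint.
EOQ at £85.60 = 489.8 (feasible in tier 1): TC = 8,360×£85.60 + (8,360/489.8)×393 + (489.8/2)×0.32×£85.60 = £729,032.10.
EOQ at £84.03 = 494.3 < 2700, so use break Q=2700: TC = 8,360×£84.03 + (8,360/2700.0)×393 + (2700.0/2)×0.32×£84.03 = £740,008.60.
EOQ at £83.64 = 495.5 < 3000, so use break Q=3000: TC = 8,360×£83.64 + (8,360/3000.0)×393 + (3000.0/2)×0.32×£83.64 = £740,472.76.
EOQ at £82.67 = 498.4 < 7700, so use break Q=7700: TC = 8,360×£82.67 + (8,360/7700.0)×393 + (7700.0/2)×0.32×£82.67 = £793,397.33.
Lowest total cost is £729,032.10 at Q = 489.8.

Q* ≈ 490 drums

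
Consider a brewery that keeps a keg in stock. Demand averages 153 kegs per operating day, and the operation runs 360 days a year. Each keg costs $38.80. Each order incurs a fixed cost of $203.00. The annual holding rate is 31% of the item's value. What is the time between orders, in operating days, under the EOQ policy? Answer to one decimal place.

Annual demand D = 153 × 360 = 55,080.
Holding cost H = 0.31 × $38.80 = $12.0280 per unit per year.
EOQ = √(2DS/H) = √(2 × 55,080 × 203 / 12.028) ≈ 1363.53.
Cycle time = Q*/D × 360 = 1363.53 / 55,080 × 360 ≈ 8.912 days.

T ≈ 8.9 days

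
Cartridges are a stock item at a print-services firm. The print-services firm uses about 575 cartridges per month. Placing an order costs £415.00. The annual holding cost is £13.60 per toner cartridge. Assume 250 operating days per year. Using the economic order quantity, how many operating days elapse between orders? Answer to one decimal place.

T ≈ 23.5 days

Annual demand D = 575 × 12 = 6,900.
EOQ = √(2DS/H) = √(2 × 6,900 × 415 / 13.6) ≈ 648.92.
Cycle time = Q*/D × 250 = 648.92 / 6,900 × 250 ≈ 23.512 days.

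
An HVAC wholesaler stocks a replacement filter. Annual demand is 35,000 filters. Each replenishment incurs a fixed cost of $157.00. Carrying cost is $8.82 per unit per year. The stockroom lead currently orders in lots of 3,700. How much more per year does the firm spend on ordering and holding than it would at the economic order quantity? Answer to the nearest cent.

EOQ = √(2DS/H) = √(2 × 35,000 × 157 / 8.82) ≈ 1116.26.
Cost at Q* = (D/Q*)S + (Q*/2)H = √(2DSH) ≈ $9,845.39.
Cost at Q = 3,700: (35,000/3,700)×157 + (3,700/2)×8.82 = $1,485.14 + $16,317.00 = $17,802.14.
Excess = $17,802.14 − $9,845.39 = $7,956.74.

Extra cost ≈ $7,956.74 per year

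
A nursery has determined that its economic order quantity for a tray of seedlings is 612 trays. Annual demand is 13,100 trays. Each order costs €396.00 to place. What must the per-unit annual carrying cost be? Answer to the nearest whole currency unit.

Invert the EOQ relation Q*² = 2DS/H.
From Q* = √(2DS/H): H = 2DS / Q*² = 2 × 13,100 × 396 / 612² = 27.7009.

H ≈ €28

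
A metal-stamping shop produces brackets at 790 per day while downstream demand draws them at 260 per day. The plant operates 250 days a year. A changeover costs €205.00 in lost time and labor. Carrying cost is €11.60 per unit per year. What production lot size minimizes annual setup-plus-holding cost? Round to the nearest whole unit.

Q* ≈ 1,851 brackets

Annual demand D = 260 × 250 = 65,000.
Production build-up factor (1 − d/p) = 1 − 260/790 = 0.6709.
Q* = √(2DS / (H(1 − d/p))) = √(2 × 65,000 × 205 / (11.6 × 0.6709)).
= √(26,650,000 / 7.7823) ≈ 1850.526.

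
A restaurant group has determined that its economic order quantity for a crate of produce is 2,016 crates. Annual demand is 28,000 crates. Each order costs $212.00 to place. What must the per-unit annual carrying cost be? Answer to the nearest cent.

The basic EOQ model gives Q* = √(2DS/H); rearrange for the unknown.
From Q* = √(2DS/H): H = 2DS / Q*² = 2 × 28,000 × 212 / 2,016² = 2.9211.

H ≈ $2.92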